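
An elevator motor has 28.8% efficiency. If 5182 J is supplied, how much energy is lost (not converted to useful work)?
W_lost = W_in(1 − η) = 5182·(1 − 0.288) = 3690 J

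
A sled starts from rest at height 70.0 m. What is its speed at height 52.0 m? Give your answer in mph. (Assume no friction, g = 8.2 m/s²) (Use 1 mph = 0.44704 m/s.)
mgh₁ = mgh₂ + ½mv² ⇒ v = √(2g(h₁−h₂)) = √(2·8.2·18.0) = 17.1814 m/s = 38.43 mph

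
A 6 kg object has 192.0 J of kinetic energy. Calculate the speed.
v = √(2·KE/m) = √(2·192.0/6) = 8.0 m/s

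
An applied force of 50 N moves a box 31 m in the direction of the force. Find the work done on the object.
W = F·d = (50)(31) = 1550 J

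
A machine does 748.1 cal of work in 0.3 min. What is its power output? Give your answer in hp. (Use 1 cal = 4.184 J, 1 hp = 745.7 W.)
Convert to SI: W = 3130.05 J, t = 18.0 s
P = W/t = 3130.05/18.0 = 173.892 W = 0.2332 hp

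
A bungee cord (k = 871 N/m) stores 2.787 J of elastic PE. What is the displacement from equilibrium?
x = √(2·PE/k) = √(2·2.787/871) = 0.08 m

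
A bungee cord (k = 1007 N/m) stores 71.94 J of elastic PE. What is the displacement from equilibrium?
x = √(2·PE/k) = √(2·71.94/1007) = 0.378 m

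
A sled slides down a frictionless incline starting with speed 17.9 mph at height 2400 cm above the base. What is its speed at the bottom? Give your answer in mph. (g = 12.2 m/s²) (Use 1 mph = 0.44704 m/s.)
Convert to SI: v₀ = 8.00202 m/s, h = 24.0 m
½mv₀² + mgh = ½mv² ⇒ v = √(v₀² + 2gh) = √(8.00202² + 2·12.2·24.0) = 25.4879 m/s = 57.01 mph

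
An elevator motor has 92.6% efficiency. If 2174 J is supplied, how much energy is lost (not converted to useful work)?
W_lost = W_in(1 − η) = 2174·(1 − 0.926) = 160.9 J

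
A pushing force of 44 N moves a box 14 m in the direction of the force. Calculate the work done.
W = F·d = (44)(14) = 616.0 J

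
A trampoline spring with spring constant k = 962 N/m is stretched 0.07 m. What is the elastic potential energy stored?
PE = ½kx² = ½(962)(0.07)² = 2.357 J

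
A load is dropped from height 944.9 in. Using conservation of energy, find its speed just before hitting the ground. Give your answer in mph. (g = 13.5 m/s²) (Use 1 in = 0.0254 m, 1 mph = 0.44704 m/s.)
Convert to SI: h = 24.0005 m
mgh = ½mv² ⇒ v = √(2gh) = √(2·13.5·24.0005) = 25.4561 m/s = 56.94 mph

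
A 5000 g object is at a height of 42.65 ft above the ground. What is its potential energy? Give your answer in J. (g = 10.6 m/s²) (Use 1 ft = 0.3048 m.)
Convert to SI: m = 5.0 kg, h = 12.9997 m
PE = mgh = (5.0)(10.6)(12.9997) = 689.0 J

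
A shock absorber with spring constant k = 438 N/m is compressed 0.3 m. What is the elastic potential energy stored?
PE = ½kx² = ½(438)(0.3)² = 19.71 J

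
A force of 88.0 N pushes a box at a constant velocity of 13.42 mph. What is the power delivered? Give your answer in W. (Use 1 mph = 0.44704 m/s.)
Convert to SI: F = 88.0 N, v = 5.99928 m/s
P = Fv = (88.0)(5.99928) = 527.9 W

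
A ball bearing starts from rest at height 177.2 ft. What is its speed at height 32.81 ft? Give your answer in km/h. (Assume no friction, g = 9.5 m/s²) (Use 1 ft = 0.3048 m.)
Convert to SI: h₁−h₂ = 44.0101 m
mgh₁ = mgh₂ + ½mv² ⇒ v = √(2g(h₁−h₂)) = √(2·9.5·44.0101) = 28.917 m/s = 104.1 km/h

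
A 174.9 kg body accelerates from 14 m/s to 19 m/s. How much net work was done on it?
W = ΔKE = ½m(v₂² − v₁²) = ½(174.9)(19² − 14²) = 14429.25 J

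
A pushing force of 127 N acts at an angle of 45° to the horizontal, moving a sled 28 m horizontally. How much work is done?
W = F·d·cosθ = (127)(28)cos(45°) = 2514 J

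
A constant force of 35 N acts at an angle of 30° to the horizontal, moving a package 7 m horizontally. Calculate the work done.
W = F·d·cosθ = (35)(7)cos(30°) = 212.2 J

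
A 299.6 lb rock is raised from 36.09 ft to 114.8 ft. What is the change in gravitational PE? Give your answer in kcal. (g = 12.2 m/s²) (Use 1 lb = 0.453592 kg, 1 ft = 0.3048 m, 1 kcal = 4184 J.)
Convert to SI: m = 135.896 kg, Δh = 23.9908 m
ΔPE = mgΔh = (135.896)(12.2)(23.9908) = 39775.16 J = 9.506 kcal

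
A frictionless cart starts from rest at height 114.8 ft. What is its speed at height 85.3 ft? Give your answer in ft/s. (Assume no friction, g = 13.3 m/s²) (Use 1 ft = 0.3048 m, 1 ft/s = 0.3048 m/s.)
Convert to SI: h₁−h₂ = 8.9916 m
mgh₁ = mgh₂ + ½mv² ⇒ v = √(2g(h₁−h₂)) = √(2·13.3·8.9916) = 15.4653 m/s = 50.74 ft/s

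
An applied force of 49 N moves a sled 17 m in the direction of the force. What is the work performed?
W = F·d = (49)(17) = 833.0 J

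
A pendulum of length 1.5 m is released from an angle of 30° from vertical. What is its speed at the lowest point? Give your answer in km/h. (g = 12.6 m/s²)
h = L(1 − cosθ) = 1.5(1 − cos30°) = 0.200962 m
v = √(2gh) = √(2·12.6·0.200962) = 2.25039 m/s = 8.101 km/h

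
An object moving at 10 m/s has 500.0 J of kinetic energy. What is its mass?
m = 2·KE/v² = 2·500.0/(10)² = 10.0 kg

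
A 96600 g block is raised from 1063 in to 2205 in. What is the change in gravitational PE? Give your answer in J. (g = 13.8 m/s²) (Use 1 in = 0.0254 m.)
Convert to SI: m = 96.6 kg, Δh = 29.0068 m
ΔPE = mgΔh = (96.6)(13.8)(29.0068) = 38670 J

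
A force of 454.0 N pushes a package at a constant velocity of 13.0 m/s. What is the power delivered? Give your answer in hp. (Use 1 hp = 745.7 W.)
P = Fv = (454.0)(13.0) = 5902.0 W = 7.915 hp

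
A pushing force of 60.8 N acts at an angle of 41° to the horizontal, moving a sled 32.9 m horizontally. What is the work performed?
W = F·d·cosθ = (60.8)(32.9)cos(41°) = 1510 J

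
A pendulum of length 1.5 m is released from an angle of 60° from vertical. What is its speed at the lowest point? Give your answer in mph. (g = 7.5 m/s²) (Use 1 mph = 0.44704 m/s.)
h = L(1 − cosθ) = 1.5(1 − cos60°) = 0.75 m
v = √(2gh) = √(2·7.5·0.75) = 3.3541 m/s = 7.503 mph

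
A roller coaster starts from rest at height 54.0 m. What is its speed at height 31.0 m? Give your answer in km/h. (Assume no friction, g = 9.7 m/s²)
mgh₁ = mgh₂ + ½mv² ⇒ v = √(2g(h₁−h₂)) = √(2·9.7·23.0) = 21.1234 m/s = 76.04 km/h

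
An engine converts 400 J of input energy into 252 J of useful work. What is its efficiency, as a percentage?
η = W_out/W_in = 252/400 = 63.0%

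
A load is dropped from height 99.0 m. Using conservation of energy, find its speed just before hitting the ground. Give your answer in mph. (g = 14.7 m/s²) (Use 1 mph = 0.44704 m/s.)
mgh = ½mv² ⇒ v = √(2gh) = √(2·14.7·99.0) = 53.95 m/s = 120.7 mph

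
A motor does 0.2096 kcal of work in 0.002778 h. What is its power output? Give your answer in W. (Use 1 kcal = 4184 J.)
Convert to SI: W = 876.966 J, t = 10.0008 s
P = W/t = 876.966/10.0008 = 87.69 W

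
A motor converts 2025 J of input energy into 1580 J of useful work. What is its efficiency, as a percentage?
η = W_out/W_in = 1580/2025 = 78.02%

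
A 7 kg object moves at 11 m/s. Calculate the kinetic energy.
KE = ½mv² = ½(7)(11)² = 423.5 J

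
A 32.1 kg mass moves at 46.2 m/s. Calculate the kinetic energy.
KE = ½mv² = ½(32.1)(46.2)² = 34260 J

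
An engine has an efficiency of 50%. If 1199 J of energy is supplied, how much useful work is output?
W_out = η·W_in = 0.5·1199 = 599.5 J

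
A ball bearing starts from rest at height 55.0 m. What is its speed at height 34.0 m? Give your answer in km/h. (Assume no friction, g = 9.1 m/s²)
mgh₁ = mgh₂ + ½mv² ⇒ v = √(2g(h₁−h₂)) = √(2·9.1·21.0) = 19.5499 m/s = 70.38 km/h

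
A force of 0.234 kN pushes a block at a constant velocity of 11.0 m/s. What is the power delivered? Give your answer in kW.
Convert to SI: F = 234.0 N, v = 11.0 m/s
P = Fv = (234.0)(11.0) = 2574.0 W = 2.574 kW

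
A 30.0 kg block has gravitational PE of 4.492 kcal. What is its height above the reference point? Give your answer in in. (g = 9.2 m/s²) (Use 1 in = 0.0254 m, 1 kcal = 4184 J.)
Convert to SI: m = 30.0 kg, PE = 18794.5 J
h = PE/(mg) = 18794.5/(30.0·9.2) = 68.0961 m = 2681 in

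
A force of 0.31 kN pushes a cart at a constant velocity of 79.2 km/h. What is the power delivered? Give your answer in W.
Convert to SI: F = 310.0 N, v = 22.0 m/s
P = Fv = (310.0)(22.0) = 6820 W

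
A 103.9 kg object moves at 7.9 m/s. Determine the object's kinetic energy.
KE = ½mv² = ½(103.9)(7.9)² = 3242 J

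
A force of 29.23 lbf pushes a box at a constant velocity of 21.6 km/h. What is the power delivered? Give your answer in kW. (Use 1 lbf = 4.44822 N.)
Convert to SI: F = 130.021 N, v = 6.0 m/s
P = Fv = (130.021)(6.0) = 780.129 W = 0.7801 kW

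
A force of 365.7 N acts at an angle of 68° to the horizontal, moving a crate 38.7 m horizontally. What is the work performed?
W = F·d·cosθ = (365.7)(38.7)cos(68°) = 5302 J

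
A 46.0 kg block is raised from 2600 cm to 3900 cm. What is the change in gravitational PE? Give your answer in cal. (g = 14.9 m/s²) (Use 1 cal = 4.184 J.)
Convert to SI: m = 46.0 kg, Δh = 13.0 m
ΔPE = mgΔh = (46.0)(14.9)(13.0) = 8910.2 J = 2130 cal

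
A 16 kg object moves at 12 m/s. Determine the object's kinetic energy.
KE = ½mv² = ½(16)(12)² = 1152.0 J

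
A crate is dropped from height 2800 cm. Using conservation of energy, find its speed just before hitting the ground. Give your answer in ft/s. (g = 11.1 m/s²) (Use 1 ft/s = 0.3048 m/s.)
Convert to SI: h = 28.0 m
mgh = ½mv² ⇒ v = √(2gh) = √(2·11.1·28.0) = 24.9319 m/s = 81.8 ft/s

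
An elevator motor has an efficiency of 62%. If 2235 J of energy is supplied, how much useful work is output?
W_out = η·W_in = 0.62·2235 = 1385.7 J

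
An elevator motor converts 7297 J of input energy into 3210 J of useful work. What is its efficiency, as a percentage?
η = W_out/W_in = 3210/7297 = 43.99%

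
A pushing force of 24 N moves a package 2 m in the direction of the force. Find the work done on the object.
W = F·d = (24)(2) = 48.0 J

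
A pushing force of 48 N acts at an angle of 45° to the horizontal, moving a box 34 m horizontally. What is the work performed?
W = F·d·cosθ = (48)(34)cos(45°) = 1154 J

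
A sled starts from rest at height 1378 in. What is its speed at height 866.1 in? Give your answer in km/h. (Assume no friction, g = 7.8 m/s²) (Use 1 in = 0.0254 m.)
Convert to SI: h₁−h₂ = 13.0023 m
mgh₁ = mgh₂ + ½mv² ⇒ v = √(2g(h₁−h₂)) = √(2·7.8·13.0023) = 14.242 m/s = 51.27 km/h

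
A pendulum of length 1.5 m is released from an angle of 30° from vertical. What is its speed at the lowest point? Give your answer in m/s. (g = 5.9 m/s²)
h = L(1 − cosθ) = 1.5(1 − cos30°) = 0.200962 m
v = √(2gh) = √(2·5.9·0.200962) = 1.54 m/s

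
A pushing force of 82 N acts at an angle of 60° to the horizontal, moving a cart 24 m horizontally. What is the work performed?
W = F·d·cosθ = (82)(24)cos(60°) = 984.0 J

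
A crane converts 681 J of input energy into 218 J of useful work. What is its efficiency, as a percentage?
η = W_out/W_in = 218/681 = 32.01%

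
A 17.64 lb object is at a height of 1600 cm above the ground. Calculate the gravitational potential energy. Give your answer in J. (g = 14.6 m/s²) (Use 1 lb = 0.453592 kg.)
Convert to SI: m = 8.00136 kg, h = 16.0 m
PE = mgh = (8.00136)(14.6)(16.0) = 1869 J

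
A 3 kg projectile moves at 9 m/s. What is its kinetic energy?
KE = ½mv² = ½(3)(9)² = 121.5 J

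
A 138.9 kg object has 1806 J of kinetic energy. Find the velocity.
v = √(2·KE/m) = √(2·1806/138.9) = 5.099 m/s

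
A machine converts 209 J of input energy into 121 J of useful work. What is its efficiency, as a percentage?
η = W_out/W_in = 121/209 = 57.89%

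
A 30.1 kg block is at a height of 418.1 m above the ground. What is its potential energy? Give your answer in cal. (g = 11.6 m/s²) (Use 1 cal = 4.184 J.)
PE = mgh = (30.1)(11.6)(418.1) = 145984 J = 34890 cal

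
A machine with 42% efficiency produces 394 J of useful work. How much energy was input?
W_in = W_out/η = 394/0.42 = 938.1 J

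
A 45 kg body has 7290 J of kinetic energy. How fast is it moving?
v = √(2·KE/m) = √(2·7290/45) = 18.0 m/s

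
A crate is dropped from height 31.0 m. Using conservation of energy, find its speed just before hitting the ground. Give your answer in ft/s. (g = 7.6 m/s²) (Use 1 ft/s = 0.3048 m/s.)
mgh = ½mv² ⇒ v = √(2gh) = √(2·7.6·31.0) = 21.7071 m/s = 71.22 ft/s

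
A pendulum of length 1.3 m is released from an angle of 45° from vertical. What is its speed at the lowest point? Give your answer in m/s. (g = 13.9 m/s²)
h = L(1 − cosθ) = 1.3(1 − cos45°) = 0.380761 m
v = √(2gh) = √(2·13.9·0.380761) = 3.253 m/s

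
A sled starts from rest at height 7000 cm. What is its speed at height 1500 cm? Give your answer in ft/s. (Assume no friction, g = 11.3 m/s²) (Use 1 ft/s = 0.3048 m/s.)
Convert to SI: h₁−h₂ = 55.0 m
mgh₁ = mgh₂ + ½mv² ⇒ v = √(2g(h₁−h₂)) = √(2·11.3·55.0) = 35.2562 m/s = 115.7 ft/s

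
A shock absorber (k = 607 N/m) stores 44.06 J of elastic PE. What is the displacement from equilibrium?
x = √(2·PE/k) = √(2·44.06/607) = 0.381 m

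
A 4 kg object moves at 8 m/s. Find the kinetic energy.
KE = ½mv² = ½(4)(8)² = 128.0 J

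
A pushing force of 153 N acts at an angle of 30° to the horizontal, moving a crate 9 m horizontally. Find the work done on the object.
W = F·d·cosθ = (153)(9)cos(30°) = 1193 J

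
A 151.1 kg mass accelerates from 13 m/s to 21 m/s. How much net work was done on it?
W = ΔKE = ½m(v₂² − v₁²) = ½(151.1)(21² − 13²) = 20549.6 J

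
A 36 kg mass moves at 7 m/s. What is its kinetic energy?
KE = ½mv² = ½(36)(7)² = 882.0 J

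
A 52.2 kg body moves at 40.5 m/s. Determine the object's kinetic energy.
KE = ½mv² = ½(52.2)(40.5)² = 42810 J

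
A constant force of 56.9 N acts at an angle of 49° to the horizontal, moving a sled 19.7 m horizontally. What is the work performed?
W = F·d·cosθ = (56.9)(19.7)cos(49°) = 735.4 J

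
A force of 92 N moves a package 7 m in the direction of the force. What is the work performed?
W = F·d = (92)(7) = 644.0 J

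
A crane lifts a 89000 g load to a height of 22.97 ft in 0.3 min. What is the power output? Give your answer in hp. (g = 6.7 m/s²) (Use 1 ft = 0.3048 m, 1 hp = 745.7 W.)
Convert to SI: m = 89.0 kg, h = 7.00126 m, t = 18.0 s
P = mgh/t = (89.0)(6.7)(7.00126)/18.0 = 231.936 W = 0.311 hp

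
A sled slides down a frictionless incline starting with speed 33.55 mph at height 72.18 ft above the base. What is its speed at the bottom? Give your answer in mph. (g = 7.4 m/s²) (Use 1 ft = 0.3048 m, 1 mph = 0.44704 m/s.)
Convert to SI: v₀ = 14.9982 m/s, h = 22.0005 m
½mv₀² + mgh = ½mv² ⇒ v = √(v₀² + 2gh) = √(14.9982² + 2·7.4·22.0005) = 23.4639 m/s = 52.49 mph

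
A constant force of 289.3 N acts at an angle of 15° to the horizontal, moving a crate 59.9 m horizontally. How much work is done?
W = F·d·cosθ = (289.3)(59.9)cos(15°) = 16740 J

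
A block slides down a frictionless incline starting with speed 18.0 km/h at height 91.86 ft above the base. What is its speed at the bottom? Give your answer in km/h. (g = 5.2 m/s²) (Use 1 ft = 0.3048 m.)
Convert to SI: v₀ = 5.0 m/s, h = 27.9989 m
½mv₀² + mgh = ½mv² ⇒ v = √(v₀² + 2gh) = √(5.0² + 2·5.2·27.9989) = 17.7817 m/s = 64.01 km/h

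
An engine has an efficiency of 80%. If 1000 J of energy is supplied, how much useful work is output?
W_out = η·W_in = 0.8·1000 = 800.0 J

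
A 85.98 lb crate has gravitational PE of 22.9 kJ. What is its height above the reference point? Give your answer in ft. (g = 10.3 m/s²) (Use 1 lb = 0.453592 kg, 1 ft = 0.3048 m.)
Convert to SI: m = 38.9998 kg, PE = 22900.0 J
h = PE/(mg) = 22900.0/(38.9998·10.3) = 57.008 m = 187.0 ft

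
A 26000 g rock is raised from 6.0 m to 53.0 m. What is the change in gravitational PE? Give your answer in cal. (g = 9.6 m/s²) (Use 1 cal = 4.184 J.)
Convert to SI: m = 26.0 kg, Δh = 47.0 m
ΔPE = mgΔh = (26.0)(9.6)(47.0) = 11731.2 J = 2804 cal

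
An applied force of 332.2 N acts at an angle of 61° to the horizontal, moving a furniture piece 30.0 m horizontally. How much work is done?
W = F·d·cosθ = (332.2)(30.0)cos(61°) = 4832 J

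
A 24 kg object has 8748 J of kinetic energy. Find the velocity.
v = √(2·KE/m) = √(2·8748/24) = 27.0 m/s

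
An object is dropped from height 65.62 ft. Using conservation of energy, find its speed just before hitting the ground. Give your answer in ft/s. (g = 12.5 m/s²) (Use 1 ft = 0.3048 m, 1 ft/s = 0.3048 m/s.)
Convert to SI: h = 20.001 m
mgh = ½mv² ⇒ v = √(2gh) = √(2·12.5·20.001) = 22.3612 m/s = 73.36 ft/s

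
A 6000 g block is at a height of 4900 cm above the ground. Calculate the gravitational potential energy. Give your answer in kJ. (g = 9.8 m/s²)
Convert to SI: m = 6.0 kg, h = 49.0 m
PE = mgh = (6.0)(9.8)(49.0) = 2881.2 J = 2.881 kJ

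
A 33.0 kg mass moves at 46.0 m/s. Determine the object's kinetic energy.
KE = ½mv² = ½(33.0)(46.0)² = 34910 J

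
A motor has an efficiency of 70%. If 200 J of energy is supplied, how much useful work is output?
W_out = η·W_in = 0.7·200 = 140.0 J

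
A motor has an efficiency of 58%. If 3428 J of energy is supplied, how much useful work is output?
W_out = η·W_in = 0.58·3428 = 1988.24 J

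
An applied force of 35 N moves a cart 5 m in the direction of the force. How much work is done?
W = F·d = (35)(5) = 175.0 J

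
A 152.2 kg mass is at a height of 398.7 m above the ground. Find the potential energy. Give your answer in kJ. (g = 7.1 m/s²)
PE = mgh = (152.2)(7.1)(398.7) = 430843 J = 430.8 kJ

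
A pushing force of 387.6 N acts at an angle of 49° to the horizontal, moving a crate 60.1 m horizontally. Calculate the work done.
W = F·d·cosθ = (387.6)(60.1)cos(49°) = 15280 J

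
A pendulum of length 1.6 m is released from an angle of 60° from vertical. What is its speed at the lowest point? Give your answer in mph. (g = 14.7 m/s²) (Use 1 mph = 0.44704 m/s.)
h = L(1 − cosθ) = 1.6(1 − cos60°) = 0.8 m
v = √(2gh) = √(2·14.7·0.8) = 4.84974 m/s = 10.85 mph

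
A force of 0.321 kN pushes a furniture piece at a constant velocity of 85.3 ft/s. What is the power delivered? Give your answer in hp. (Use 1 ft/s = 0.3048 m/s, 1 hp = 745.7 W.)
Convert to SI: F = 321.0 N, v = 25.9994 m/s
P = Fv = (321.0)(25.9994) = 8345.82 W = 11.19 hp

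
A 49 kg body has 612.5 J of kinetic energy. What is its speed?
v = √(2·KE/m) = √(2·612.5/49) = 5.0 m/s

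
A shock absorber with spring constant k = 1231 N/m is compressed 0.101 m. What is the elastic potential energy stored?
PE = ½kx² = ½(1231)(0.101)² = 6.279 J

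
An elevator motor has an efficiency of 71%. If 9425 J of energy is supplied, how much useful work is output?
W_out = η·W_in = 0.71·9425 = 6691.75 J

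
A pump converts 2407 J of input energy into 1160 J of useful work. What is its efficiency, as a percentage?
η = W_out/W_in = 1160/2407 = 48.19%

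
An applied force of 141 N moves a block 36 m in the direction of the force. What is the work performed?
W = F·d = (141)(36) = 5076 J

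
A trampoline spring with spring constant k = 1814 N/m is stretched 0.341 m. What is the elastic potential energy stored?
PE = ½kx² = ½(1814)(0.341)² = 105.5 J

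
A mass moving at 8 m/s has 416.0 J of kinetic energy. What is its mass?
m = 2·KE/v² = 2·416.0/(8)² = 13.0 kg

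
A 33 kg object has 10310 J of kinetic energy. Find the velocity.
v = √(2·KE/m) = √(2·10310/33) = 25.0 m/s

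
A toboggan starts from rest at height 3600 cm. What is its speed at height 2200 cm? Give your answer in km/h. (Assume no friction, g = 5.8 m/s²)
Convert to SI: h₁−h₂ = 14.0 m
mgh₁ = mgh₂ + ½mv² ⇒ v = √(2g(h₁−h₂)) = √(2·5.8·14.0) = 12.7436 m/s = 45.88 km/h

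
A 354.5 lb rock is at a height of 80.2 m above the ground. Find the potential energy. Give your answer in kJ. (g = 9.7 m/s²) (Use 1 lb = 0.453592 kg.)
Convert to SI: m = 160.798 kg, h = 80.2 m
PE = mgh = (160.798)(9.7)(80.2) = 125091 J = 125.1 kJ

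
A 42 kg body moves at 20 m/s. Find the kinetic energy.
KE = ½mv² = ½(42)(20)² = 8400.0 J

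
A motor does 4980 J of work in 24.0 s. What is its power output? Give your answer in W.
P = W/t = 4980.0/24.0 = 207.5 W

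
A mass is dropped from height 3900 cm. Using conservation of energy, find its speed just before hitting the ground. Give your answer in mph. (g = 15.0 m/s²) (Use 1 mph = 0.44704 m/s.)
Convert to SI: h = 39.0 m
mgh = ½mv² ⇒ v = √(2gh) = √(2·15.0·39.0) = 34.20526 m/s = 76.51 mph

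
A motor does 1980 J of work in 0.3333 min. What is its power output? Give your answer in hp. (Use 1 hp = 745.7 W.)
Convert to SI: W = 1980.0 J, t = 19.998 s
P = W/t = 1980.0/19.998 = 99.0099 W = 0.1328 hp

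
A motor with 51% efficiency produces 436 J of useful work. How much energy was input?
W_in = W_out/η = 436/0.51 = 854.9 J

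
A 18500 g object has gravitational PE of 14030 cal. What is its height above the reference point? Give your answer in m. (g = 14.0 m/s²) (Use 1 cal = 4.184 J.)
Convert to SI: m = 18.5 kg, PE = 58701.5 J
h = PE/(mg) = 58701.5/(18.5·14.0) = 226.6 m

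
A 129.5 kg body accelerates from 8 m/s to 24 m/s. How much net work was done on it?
W = ΔKE = ½m(v₂² − v₁²) = ½(129.5)(24² − 8²) = 33152.0 J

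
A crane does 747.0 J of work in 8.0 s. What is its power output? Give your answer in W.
P = W/t = 747.0/8.0 = 93.38 W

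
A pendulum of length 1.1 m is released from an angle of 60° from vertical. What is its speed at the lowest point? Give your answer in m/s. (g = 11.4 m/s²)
h = L(1 − cosθ) = 1.1(1 − cos60°) = 0.55 m
v = √(2gh) = √(2·11.4·0.55) = 3.541 m/s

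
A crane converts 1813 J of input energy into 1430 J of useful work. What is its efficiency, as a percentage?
η = W_out/W_in = 1430/1813 = 78.87%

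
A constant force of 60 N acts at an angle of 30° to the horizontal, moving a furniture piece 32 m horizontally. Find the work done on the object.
W = F·d·cosθ = (60)(32)cos(30°) = 1663 J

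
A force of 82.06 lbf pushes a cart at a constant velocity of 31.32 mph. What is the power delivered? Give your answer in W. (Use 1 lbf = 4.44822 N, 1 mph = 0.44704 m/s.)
Convert to SI: F = 365.021 N, v = 14.0013 m/s
P = Fv = (365.021)(14.0013) = 5111 W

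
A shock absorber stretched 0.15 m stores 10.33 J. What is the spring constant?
k = 2·PE/x² = 2·10.33/(0.15)² = 918.2 N/m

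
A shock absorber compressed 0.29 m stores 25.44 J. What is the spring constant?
k = 2·PE/x² = 2·25.44/(0.29)² = 605.0 N/m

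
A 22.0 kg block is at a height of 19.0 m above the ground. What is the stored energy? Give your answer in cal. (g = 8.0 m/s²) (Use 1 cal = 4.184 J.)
PE = mgh = (22.0)(8.0)(19.0) = 3344.0 J = 799.2 cal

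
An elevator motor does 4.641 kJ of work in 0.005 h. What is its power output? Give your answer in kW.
Convert to SI: W = 4641.0 J, t = 18.0 s
P = W/t = 4641.0/18.0 = 257.833 W = 0.2578 kW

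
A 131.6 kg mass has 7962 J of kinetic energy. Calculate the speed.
v = √(2·KE/m) = √(2·7962/131.6) = 11.0 m/s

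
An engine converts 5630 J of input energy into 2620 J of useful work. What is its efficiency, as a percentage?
η = W_out/W_in = 2620/5630 = 46.54%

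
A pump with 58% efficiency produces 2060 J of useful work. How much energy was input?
W_in = W_out/η = 2060/0.58 = 3552 J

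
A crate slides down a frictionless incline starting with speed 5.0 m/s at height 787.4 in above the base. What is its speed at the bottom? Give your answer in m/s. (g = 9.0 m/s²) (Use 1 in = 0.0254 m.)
Convert to SI: v₀ = 5.0 m/s, h = 20.0 m
½mv₀² + mgh = ½mv² ⇒ v = √(v₀² + 2gh) = √(5.0² + 2·9.0·20.0) = 19.62 m/s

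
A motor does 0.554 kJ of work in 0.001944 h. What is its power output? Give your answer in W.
Convert to SI: W = 554.0 J, t = 6.9984 s
P = W/t = 554.0/6.9984 = 79.16 W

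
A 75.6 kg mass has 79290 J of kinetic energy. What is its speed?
v = √(2·KE/m) = √(2·79290/75.6) = 45.8 m/s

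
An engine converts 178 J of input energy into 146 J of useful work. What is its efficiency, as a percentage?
η = W_out/W_in = 146/178 = 82.02%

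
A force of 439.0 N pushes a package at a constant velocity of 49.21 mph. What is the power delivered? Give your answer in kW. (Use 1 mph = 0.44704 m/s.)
Convert to SI: F = 439.0 N, v = 21.9988 m/s
P = Fv = (439.0)(21.9988) = 9657.49 W = 9.657 kW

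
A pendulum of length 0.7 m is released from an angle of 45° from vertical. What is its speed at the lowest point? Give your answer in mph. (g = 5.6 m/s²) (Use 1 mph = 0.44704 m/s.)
h = L(1 − cosθ) = 0.7(1 − cos45°) = 0.205025 m
v = √(2gh) = √(2·5.6·0.205025) = 1.51535 m/s = 3.39 mph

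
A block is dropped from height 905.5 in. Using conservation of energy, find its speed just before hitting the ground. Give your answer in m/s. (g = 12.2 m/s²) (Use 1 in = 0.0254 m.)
Convert to SI: h = 22.9997 m
mgh = ½mv² ⇒ v = √(2gh) = √(2·12.2·22.9997) = 23.69 m/s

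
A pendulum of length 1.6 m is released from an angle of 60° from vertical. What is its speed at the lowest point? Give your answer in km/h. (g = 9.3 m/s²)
h = L(1 − cosθ) = 1.6(1 − cos60°) = 0.8 m
v = √(2gh) = √(2·9.3·0.8) = 3.85746 m/s = 13.89 km/h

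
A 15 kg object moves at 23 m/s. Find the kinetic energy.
KE = ½mv² = ½(15)(23)² = 3967.5 J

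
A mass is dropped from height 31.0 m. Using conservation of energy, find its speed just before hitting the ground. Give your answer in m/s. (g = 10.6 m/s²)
mgh = ½mv² ⇒ v = √(2gh) = √(2·10.6·31.0) = 25.64 m/s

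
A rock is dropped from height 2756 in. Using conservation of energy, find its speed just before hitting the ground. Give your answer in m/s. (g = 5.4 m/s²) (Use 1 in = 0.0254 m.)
Convert to SI: h = 70.0024 m
mgh = ½mv² ⇒ v = √(2gh) = √(2·5.4·70.0024) = 27.5 m/s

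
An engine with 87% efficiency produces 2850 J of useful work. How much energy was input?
W_in = W_out/η = 2850/0.87 = 3276 J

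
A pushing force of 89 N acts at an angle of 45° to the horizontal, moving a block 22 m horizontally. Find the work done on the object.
W = F·d·cosθ = (89)(22)cos(45°) = 1385 J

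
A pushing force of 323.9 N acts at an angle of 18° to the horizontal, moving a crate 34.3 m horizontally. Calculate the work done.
W = F·d·cosθ = (323.9)(34.3)cos(18°) = 10570 J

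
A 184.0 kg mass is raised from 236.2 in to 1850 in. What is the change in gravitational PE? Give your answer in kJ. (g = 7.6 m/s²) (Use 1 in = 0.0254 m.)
Convert to SI: m = 184.0 kg, Δh = 40.9905 m
ΔPE = mgΔh = (184.0)(7.6)(40.9905) = 57321.1 J = 57.32 kJ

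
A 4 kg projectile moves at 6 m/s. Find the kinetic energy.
KE = ½mv² = ½(4)(6)² = 72.0 J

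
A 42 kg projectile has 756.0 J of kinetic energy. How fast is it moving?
v = √(2·KE/m) = √(2·756.0/42) = 6.0 m/s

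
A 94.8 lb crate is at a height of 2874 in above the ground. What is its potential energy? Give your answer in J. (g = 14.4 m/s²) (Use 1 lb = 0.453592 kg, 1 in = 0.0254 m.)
Convert to SI: m = 43.0005 kg, h = 72.9996 m
PE = mgh = (43.0005)(14.4)(72.9996) = 45200 J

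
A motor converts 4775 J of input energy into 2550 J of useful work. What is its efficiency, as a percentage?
η = W_out/W_in = 2550/4775 = 53.4%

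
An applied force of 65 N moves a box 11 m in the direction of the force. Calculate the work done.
W = F·d = (65)(11) = 715.0 J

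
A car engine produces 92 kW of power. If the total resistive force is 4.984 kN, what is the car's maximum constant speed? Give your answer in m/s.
Convert to SI: F = 4984.0 N
P = Fv ⇒ v = P/F = 92000 W/4984.0 N = 18.46 m/s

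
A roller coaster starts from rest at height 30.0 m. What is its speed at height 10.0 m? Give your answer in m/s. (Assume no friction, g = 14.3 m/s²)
mgh₁ = mgh₂ + ½mv² ⇒ v = √(2g(h₁−h₂)) = √(2·14.3·20.0) = 23.92 m/s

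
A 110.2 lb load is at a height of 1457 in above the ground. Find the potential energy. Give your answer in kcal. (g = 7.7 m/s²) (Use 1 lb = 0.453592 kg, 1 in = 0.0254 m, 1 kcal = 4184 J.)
Convert to SI: m = 49.9858 kg, h = 37.0078 m
PE = mgh = (49.9858)(7.7)(37.0078) = 14244.0 J = 3.404 kcal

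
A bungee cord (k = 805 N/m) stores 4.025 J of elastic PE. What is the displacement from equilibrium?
x = √(2·PE/k) = √(2·4.025/805) = 0.1 m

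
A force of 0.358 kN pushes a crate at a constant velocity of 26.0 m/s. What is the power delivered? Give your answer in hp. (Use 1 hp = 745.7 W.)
Convert to SI: F = 358.0 N, v = 26.0 m/s
P = Fv = (358.0)(26.0) = 9308.0 W = 12.48 hp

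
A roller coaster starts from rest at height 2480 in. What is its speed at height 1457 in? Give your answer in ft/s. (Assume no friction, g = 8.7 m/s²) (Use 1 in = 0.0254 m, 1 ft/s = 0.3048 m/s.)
Convert to SI: h₁−h₂ = 25.9842 m
mgh₁ = mgh₂ + ½mv² ⇒ v = √(2g(h₁−h₂)) = √(2·8.7·25.9842) = 21.2632 m/s = 69.76 ft/s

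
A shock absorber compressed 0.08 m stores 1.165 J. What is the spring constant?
k = 2·PE/x² = 2·1.165/(0.08)² = 364.1 N/m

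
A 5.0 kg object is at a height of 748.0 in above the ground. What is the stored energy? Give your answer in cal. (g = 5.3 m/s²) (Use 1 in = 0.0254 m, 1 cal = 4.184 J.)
Convert to SI: m = 5.0 kg, h = 18.9992 m
PE = mgh = (5.0)(5.3)(18.9992) = 503.479 J = 120.3 cal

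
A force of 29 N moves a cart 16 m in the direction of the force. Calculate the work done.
W = F·d = (29)(16) = 464.0 J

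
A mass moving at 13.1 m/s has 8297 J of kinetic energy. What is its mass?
m = 2·KE/v² = 2·8297/(13.1)² = 96.7 kg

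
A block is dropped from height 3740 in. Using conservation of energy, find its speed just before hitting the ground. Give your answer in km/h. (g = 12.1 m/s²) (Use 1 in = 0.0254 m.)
Convert to SI: h = 94.996 m
mgh = ½mv² ⇒ v = √(2gh) = √(2·12.1·94.996) = 47.9469 m/s = 172.6 km/h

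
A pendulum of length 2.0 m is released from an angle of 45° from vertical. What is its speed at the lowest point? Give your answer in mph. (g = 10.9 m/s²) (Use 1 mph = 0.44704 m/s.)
h = L(1 − cosθ) = 2.0(1 − cos45°) = 0.585786 m
v = √(2gh) = √(2·10.9·0.585786) = 3.57353 m/s = 7.994 mph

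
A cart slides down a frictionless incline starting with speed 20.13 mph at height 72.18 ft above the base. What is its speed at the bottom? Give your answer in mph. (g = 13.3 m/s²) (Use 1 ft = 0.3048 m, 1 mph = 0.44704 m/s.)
Convert to SI: v₀ = 8.99892 m/s, h = 22.0005 m
½mv₀² + mgh = ½mv² ⇒ v = √(v₀² + 2gh) = √(8.99892² + 2·13.3·22.0005) = 25.8107 m/s = 57.74 mph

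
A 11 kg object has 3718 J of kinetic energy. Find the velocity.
v = √(2·KE/m) = √(2·3718/11) = 26.0 m/s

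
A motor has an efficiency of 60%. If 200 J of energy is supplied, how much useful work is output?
W_out = η·W_in = 0.6·200 = 120.0 J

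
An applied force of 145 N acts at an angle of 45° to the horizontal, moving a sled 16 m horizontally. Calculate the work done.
W = F·d·cosθ = (145)(16)cos(45°) = 1640 J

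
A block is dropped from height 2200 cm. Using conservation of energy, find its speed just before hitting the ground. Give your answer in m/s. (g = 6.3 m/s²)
Convert to SI: h = 22.0 m
mgh = ½mv² ⇒ v = √(2gh) = √(2·6.3·22.0) = 16.65 m/s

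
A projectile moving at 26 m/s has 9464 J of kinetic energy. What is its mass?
m = 2·KE/v² = 2·9464/(26)² = 28.0 kg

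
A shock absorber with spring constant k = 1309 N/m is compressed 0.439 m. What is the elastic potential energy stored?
PE = ½kx² = ½(1309)(0.439)² = 126.1 J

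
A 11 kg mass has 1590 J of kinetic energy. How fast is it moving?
v = √(2·KE/m) = √(2·1590/11) = 17.0 m/s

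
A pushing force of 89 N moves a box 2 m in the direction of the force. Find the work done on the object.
W = F·d = (89)(2) = 178.0 J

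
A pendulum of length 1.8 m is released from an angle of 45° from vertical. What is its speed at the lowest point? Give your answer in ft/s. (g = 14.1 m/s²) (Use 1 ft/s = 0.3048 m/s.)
h = L(1 − cosθ) = 1.8(1 − cos45°) = 0.527208 m
v = √(2gh) = √(2·14.1·0.527208) = 3.85581 m/s = 12.65 ft/s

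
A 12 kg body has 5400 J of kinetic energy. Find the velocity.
v = √(2·KE/m) = √(2·5400/12) = 30.0 m/s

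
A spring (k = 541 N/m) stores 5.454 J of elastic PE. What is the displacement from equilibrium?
x = √(2·PE/k) = √(2·5.454/541) = 0.142 m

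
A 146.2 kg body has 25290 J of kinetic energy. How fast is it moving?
v = √(2·KE/m) = √(2·25290/146.2) = 18.6 m/s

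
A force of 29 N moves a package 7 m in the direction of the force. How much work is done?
W = F·d = (29)(7) = 203.0 J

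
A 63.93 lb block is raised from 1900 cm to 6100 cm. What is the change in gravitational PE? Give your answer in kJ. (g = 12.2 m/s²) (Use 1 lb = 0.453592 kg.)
Convert to SI: m = 28.9981 kg, Δh = 42.0 m
ΔPE = mgΔh = (28.9981)(12.2)(42.0) = 14858.6 J = 14.86 kJ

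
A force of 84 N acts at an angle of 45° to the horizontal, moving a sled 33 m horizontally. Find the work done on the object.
W = F·d·cosθ = (84)(33)cos(45°) = 1960 J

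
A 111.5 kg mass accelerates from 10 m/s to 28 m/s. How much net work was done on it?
W = ΔKE = ½m(v₂² − v₁²) = ½(111.5)(28² − 10²) = 38133.0 J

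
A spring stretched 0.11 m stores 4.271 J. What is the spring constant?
k = 2·PE/x² = 2·4.271/(0.11)² = 706.0 N/m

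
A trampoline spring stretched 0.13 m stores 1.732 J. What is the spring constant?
k = 2·PE/x² = 2·1.732/(0.13)² = 205.0 N/m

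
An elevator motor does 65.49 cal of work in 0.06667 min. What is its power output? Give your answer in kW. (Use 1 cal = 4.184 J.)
Convert to SI: W = 274.01 J, t = 4.0002 s
P = W/t = 274.01/4.0002 = 68.4991 W = 0.0685 kW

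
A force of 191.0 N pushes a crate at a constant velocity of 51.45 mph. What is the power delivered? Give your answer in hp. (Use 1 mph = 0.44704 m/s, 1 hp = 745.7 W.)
Convert to SI: F = 191.0 N, v = 23.0002 m/s
P = Fv = (191.0)(23.0002) = 4393.04 W = 5.891 hp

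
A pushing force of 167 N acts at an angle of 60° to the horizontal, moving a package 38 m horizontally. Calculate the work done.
W = F·d·cosθ = (167)(38)cos(60°) = 3173 J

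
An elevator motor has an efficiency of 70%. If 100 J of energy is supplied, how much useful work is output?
W_out = η·W_in = 0.7·100 = 70.0 J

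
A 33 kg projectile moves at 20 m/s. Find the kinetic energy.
KE = ½mv² = ½(33)(20)² = 6600.0 J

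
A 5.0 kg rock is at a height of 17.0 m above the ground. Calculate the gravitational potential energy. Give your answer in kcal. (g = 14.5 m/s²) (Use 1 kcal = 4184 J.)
PE = mgh = (5.0)(14.5)(17.0) = 1232.5 J = 0.2946 kcal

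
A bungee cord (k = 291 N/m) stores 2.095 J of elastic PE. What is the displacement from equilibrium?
x = √(2·PE/k) = √(2·2.095/291) = 0.12 m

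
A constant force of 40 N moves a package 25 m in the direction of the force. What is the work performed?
W = F·d = (40)(25) = 1000 J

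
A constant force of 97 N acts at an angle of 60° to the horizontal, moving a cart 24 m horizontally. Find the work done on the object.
W = F·d·cosθ = (97)(24)cos(60°) = 1164 J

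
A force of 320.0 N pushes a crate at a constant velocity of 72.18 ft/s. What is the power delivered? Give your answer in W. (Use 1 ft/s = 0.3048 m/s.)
Convert to SI: F = 320.0 N, v = 22.0005 m/s
P = Fv = (320.0)(22.0005) = 7040 W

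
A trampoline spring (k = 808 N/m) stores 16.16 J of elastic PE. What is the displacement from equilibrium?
x = √(2·PE/k) = √(2·16.16/808) = 0.2 m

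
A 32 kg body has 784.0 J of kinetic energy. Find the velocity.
v = √(2·KE/m) = √(2·784.0/32) = 7.0 m/s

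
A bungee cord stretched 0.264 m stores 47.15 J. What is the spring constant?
k = 2·PE/x² = 2·47.15/(0.264)² = 1353 N/m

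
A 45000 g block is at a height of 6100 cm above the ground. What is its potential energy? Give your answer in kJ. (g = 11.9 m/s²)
Convert to SI: m = 45.0 kg, h = 61.0 m
PE = mgh = (45.0)(11.9)(61.0) = 32665.5 J = 32.67 kJ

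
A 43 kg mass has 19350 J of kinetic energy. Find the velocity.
v = √(2·KE/m) = √(2·19350/43) = 30.0 m/s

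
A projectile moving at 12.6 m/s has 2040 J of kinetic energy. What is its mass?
m = 2·KE/v² = 2·2040/(12.6)² = 25.7 kg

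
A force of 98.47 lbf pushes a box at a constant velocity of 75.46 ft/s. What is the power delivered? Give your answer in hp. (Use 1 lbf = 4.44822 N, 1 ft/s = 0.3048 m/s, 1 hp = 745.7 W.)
Convert to SI: F = 438.016 N, v = 23.0002 m/s
P = Fv = (438.016)(23.0002) = 10074.5 W = 13.51 hp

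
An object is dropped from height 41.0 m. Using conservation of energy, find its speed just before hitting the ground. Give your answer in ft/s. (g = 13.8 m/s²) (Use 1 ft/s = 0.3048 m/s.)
mgh = ½mv² ⇒ v = √(2gh) = √(2·13.8·41.0) = 33.6393 m/s = 110.4 ft/s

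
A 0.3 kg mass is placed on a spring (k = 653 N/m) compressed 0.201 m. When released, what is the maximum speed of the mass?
½kx² = ½mv² ⇒ v = x√(k/m) = (0.201)√(653/0.3) = 9.378 m/s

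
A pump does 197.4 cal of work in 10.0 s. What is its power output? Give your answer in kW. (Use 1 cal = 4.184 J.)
Convert to SI: W = 825.922 J, t = 10.0 s
P = W/t = 825.922/10.0 = 82.5922 W = 0.08259 kW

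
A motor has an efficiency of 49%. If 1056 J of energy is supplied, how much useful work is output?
W_out = η·W_in = 0.49·1056 = 517.44 J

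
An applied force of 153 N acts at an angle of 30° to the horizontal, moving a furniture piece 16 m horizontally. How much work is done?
W = F·d·cosθ = (153)(16)cos(30°) = 2120 J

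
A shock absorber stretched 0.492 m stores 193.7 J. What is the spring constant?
k = 2·PE/x² = 2·193.7/(0.492)² = 1600 N/m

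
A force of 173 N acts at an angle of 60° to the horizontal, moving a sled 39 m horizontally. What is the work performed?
W = F·d·cosθ = (173)(39)cos(60°) = 3374 J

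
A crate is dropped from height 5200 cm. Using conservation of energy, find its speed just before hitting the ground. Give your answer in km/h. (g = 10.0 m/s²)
Convert to SI: h = 52.0 m
mgh = ½mv² ⇒ v = √(2gh) = √(2·10.0·52.0) = 32.249 m/s = 116.1 km/h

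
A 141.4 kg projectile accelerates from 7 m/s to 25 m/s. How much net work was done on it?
W = ΔKE = ½m(v₂² − v₁²) = ½(141.4)(25² − 7²) = 40723.2 J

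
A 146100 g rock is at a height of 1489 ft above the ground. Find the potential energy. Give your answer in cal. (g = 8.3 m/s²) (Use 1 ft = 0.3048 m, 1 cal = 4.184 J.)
Convert to SI: m = 146.1 kg, h = 453.847 m
PE = mgh = (146.1)(8.3)(453.847) = 550349 J = 131500 cal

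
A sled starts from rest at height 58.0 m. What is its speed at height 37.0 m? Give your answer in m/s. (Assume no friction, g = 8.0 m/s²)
mgh₁ = mgh₂ + ½mv² ⇒ v = √(2g(h₁−h₂)) = √(2·8.0·21.0) = 18.33 m/s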